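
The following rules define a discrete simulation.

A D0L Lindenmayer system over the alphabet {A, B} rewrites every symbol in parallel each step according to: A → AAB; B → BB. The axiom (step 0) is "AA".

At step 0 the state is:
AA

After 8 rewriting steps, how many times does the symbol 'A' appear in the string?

step 0: AA
step 1: AABAAB
step 2: AABAABBBAABAABBB
step 3: AABAABBBAABAABBBBBBBAABAABBBAABAABBBBBBB
step 4: AABAABBBAABAABBBBBBBAABAABBBAABAABBBBBBBBBBBBBBBAABAABBBAABAABBBBBBBAABAABBBAABAABBBBBBBBBBBBBBB
step 5: AABAABBBAABAABBBBBBBAABAABBBAABAABBBBBBBBBBBBBBBAABAABBBAA…BBAABAABBBBBBBAABAABBBAABAABBBBBBBBBBBBBBBBBBBBBBBBBBBBBBB  (len 224)
step 6: AABAABBBAABAABBBBBBBAABAABBBAABAABBBBBBBBBBBBBBBAABAABBBAA…BBBBBBBBBBBBBBBBBBBBBBBBBBBBBBBBBBBBBBBBBBBBBBBBBBBBBBBBBB  (len 512)
step 7: AABAABBBAABAABBBBBBBAABAABBBAABAABBBBBBBBBBBBBBBAABAABBBAA…BBBBBBBBBBBBBBBBBBBBBBBBBBBBBBBBBBBBBBBBBBBBBBBBBBBBBBBBBB  (len 1152)
step 8: AABAABBBAABAABBBBBBBAABAABBBAABAABBBBBBBBBBBBBBBAABAABBBAA…BBBBBBBBBBBBBBBBBBBBBBBBBBBBBBBBBBBBBBBBBBBBBBBBBBBBBBBBBB  (len 2560)

512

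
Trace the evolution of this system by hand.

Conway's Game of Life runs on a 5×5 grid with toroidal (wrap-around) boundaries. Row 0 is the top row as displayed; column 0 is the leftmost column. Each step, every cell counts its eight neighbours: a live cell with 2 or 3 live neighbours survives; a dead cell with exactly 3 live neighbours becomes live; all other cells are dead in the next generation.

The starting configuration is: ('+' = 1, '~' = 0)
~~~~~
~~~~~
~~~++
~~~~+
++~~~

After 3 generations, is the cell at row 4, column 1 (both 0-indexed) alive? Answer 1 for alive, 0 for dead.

0

[0] ~~~~~
~~~~~
~~~++
~~~~+
++~~~
[1] ~~~~~
~~~~~
~~~++
~~~++
+~~~~
[2] ~~~~~
~~~~~
~~~++
+~~+~
~~~~+
[3] ~~~~~
~~~~~
~~~++
+~~+~
~~~~+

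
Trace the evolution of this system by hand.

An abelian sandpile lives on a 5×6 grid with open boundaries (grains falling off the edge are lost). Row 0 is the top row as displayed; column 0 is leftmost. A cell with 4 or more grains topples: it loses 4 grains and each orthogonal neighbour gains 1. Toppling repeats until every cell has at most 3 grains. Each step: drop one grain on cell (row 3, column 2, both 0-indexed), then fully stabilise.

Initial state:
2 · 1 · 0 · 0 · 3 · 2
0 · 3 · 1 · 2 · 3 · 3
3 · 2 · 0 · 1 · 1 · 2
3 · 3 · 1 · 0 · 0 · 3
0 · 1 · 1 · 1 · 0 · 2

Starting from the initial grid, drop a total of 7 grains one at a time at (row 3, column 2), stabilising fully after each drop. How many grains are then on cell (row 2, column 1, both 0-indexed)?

step 0: 2 · 1 · 0 · 0 · 3 · 2
0 · 3 · 1 · 2 · 3 · 3
3 · 2 · 0 · 1 · 1 · 2
3 · 3 · 1 · 0 · 0 · 3
0 · 1 · 1 · 1 · 0 · 2
step 1: 2 · 1 · 0 · 0 · 3 · 2
0 · 3 · 1 · 2 · 3 · 3
3 · 2 · 0 · 1 · 1 · 2
3 · 3 · 2 · 0 · 0 · 3
0 · 1 · 1 · 1 · 0 · 2
step 2: 2 · 1 · 0 · 0 · 3 · 2
0 · 3 · 1 · 2 · 3 · 3
3 · 2 · 0 · 1 · 1 · 2
3 · 3 · 3 · 0 · 0 · 3
0 · 1 · 1 · 1 · 0 · 2
step 3: 2 · 2 · 0 · 0 · 3 · 2
2 · 0 · 2 · 2 · 3 · 3
1 · 1 · 2 · 1 · 1 · 2
1 · 2 · 1 · 1 · 0 · 3
1 · 2 · 2 · 1 · 0 · 2
step 4: 2 · 2 · 0 · 0 · 3 · 2
2 · 0 · 2 · 2 · 3 · 3
1 · 1 · 2 · 1 · 1 · 2
1 · 2 · 2 · 1 · 0 · 3
1 · 2 · 2 · 1 · 0 · 2
step 5: 2 · 2 · 0 · 0 · 3 · 2
2 · 0 · 2 · 2 · 3 · 3
1 · 1 · 2 · 1 · 1 · 2
1 · 2 · 3 · 1 · 0 · 3
1 · 2 · 2 · 1 · 0 · 2
step 6: 2 · 2 · 0 · 0 · 3 · 2
2 · 0 · 2 · 2 · 3 · 3
1 · 1 · 3 · 1 · 1 · 2
1 · 3 · 0 · 2 · 0 · 3
1 · 2 · 3 · 1 · 0 · 2
step 7: 2 · 2 · 0 · 0 · 3 · 2
2 · 0 · 2 · 2 · 3 · 3
1 · 1 · 3 · 1 · 1 · 2
1 · 3 · 1 · 2 · 0 · 3
1 · 2 · 3 · 1 · 0 · 2

1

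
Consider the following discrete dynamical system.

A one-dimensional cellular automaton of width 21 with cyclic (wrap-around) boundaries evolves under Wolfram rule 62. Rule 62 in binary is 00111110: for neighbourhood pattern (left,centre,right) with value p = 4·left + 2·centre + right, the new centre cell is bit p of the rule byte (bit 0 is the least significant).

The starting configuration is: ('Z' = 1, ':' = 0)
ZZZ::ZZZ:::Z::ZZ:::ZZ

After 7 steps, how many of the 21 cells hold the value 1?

11

step 0: ZZZ::ZZZ:::Z::ZZ:::ZZ
step 1: :::ZZZ::Z:ZZZZZ:Z:ZZ:
step 2: ::ZZ::ZZZZZ::::ZZZZ:Z
step 3: ZZZ:ZZZ::::Z::ZZ:::ZZ
step 4: :::ZZ::Z::ZZZZZ:Z:ZZ:
step 5: ::ZZ:ZZZZZZ::::ZZZZ:Z
step 6: ZZZ:ZZ:::::Z::ZZ:::ZZ
step 7: :::ZZ:Z:::ZZZZZ:Z:ZZ:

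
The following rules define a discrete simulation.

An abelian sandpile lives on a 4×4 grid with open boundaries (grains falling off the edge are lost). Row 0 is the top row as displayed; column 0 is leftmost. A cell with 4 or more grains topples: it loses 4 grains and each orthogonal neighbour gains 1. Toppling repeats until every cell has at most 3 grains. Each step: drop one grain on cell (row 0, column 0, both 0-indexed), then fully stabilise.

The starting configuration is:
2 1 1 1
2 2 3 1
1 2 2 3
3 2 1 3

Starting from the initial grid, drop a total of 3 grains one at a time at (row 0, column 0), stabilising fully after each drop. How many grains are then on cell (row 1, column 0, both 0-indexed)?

3

k=0  2 1 1 1
2 2 3 1
1 2 2 3
3 2 1 3
k=1  3 1 1 1
2 2 3 1
1 2 2 3
3 2 1 3
k=2  0 2 1 1
3 2 3 1
1 2 2 3
3 2 1 3
k=3  1 2 1 1
3 2 3 1
1 2 2 3
3 2 1 3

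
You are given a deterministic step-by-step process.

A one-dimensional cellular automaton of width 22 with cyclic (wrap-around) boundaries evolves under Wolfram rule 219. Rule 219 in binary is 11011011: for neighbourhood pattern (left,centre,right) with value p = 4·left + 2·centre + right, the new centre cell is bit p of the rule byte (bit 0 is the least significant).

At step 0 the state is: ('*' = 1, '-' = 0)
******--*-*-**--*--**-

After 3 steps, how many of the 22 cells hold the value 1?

20

k=0  ******--*-*-**--*--**-
k=1  ********----****-****-
k=2  ****************-****-
k=3  ****************-****-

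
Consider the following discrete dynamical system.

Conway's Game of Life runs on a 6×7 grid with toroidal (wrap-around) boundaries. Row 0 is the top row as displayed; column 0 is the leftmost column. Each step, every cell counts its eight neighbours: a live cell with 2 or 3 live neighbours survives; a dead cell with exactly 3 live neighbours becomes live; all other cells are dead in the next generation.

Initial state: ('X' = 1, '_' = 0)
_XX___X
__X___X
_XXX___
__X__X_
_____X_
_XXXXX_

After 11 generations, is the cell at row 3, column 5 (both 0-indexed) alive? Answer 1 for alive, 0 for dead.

0

gen 0: _XX___X
__X___X
_XXX___
__X__X_
_____X_
_XXXXX_
gen 1: ____X_X
_______
_X_X___
_XXXX__
_X___XX
XX_XXXX
gen 2: ___XX_X
_______
_X_XX__
_X_XXX_
_______
_XXX___
gen 3: ___XX__
__X__X_
___X_X_
___X_X_
_X_____
__XXX__
gen 4: _____X_
__X__X_
__XX_XX
__X____
_______
__X_X__
gen 5: ___XXX_
__XX_X_
_XXXXXX
__XX___
___X___
_______
gen 6: __XX_X_
_X_____
_X___XX
_X___X_
__XX___
___X___
gen 7: __XXX__
XX__XXX
_XX__XX
XX__XXX
__XXX__
_______
gen 8: XXXXX_X
_______
__XX___
_______
XXXXX_X
_______
gen 9: XXXX___
X___X__
_______
X___X__
XXXX___
_______
gen 10: XXXX___
X_XX___
_______
X_XX___
XXXX___
_______
gen 11: X__X___
X__X___
_______
X__X___
X__X___
_______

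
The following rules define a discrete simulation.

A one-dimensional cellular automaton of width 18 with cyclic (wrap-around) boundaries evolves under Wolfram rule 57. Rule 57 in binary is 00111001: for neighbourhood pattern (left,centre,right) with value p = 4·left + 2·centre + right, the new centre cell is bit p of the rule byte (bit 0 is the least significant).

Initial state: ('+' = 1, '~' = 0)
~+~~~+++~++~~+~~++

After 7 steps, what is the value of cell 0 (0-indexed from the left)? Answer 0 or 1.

[0] ~+~~~+++~++~~+~~++
[1] +~++~+~~++~+~~+~+~
[2] ~++~+~+~+~+~+~~+~+
[3] ++~+~+~+~+~+~+~~+~
[4] +~+~+~+~+~+~+~+~~+
[5] ~+~+~+~+~+~+~+~+~+
[6] +~+~+~+~+~+~+~+~+~
[7] ~+~+~+~+~+~+~+~+~+

0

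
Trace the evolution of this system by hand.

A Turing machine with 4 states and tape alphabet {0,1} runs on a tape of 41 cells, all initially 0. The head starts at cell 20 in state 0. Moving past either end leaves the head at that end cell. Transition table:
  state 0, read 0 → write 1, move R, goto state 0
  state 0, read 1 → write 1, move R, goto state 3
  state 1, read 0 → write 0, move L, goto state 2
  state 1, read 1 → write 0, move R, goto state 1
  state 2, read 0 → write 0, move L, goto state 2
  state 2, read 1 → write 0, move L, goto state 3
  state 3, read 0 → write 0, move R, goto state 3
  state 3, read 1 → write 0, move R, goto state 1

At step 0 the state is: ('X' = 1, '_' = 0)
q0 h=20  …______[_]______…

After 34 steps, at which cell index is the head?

35

t=0: q0 h=20  …______[_]______…
t=1: q0 h=21  …_____X[_]______…
t=2: q0 h=22  …____XX[_]______…
t=3: q0 h=23  …___XXX[_]______…
t=4: q0 h=24  …__XXXX[_]______…
t=5: q0 h=25  …_XXXXX[_]______…
t=6: q0 h=26  …XXXXXX[_]______…
t=7: q0 h=27  …XXXXXX[_]______…
t=8: q0 h=28  …XXXXXX[_]______…
t=9: q0 h=29  …XXXXXX[_]______…
t=10: q0 h=30  …XXXXXX[_]______…
t=11: q0 h=31  …XXXXXX[_]______…
t=12: q0 h=32  …XXXXXX[_]______…
t=13: q0 h=33  …XXXXXX[_]______…
t=14: q0 h=34  …XXXXXX[_]______|
t=15: q0 h=35  …XXXXXX[_]_____|
t=16: q0 h=36  …XXXXXX[_]____|
t=17: q0 h=37  …XXXXXX[_]___|
t=18: q0 h=38  …XXXXXX[_]__|
t=19: q0 h=39  …XXXXXX[_]_|
t=20: q0 h=40  …XXXXXX[_]|
t=21: q0 h=40  …XXXXXX[X]|
t=22: q3 h=40  …XXXXXX[X]|
t=23: q1 h=40  …XXXXXX[_]|
t=24: q2 h=39  …XXXXXX[X]_|
t=25: q3 h=38  …XXXXXX[X]__|
t=26: q1 h=39  …XXXXX_[_]_|
t=27: q2 h=38  …XXXXXX[_]__|
t=28: q2 h=37  …XXXXXX[X]___|
t=29: q3 h=36  …XXXXXX[X]____|
t=30: q1 h=37  …XXXXX_[_]___|
t=31: q2 h=36  …XXXXXX[_]____|
t=32: q2 h=35  …XXXXXX[X]_____|
t=33: q3 h=34  …XXXXXX[X]______|
t=34: q1 h=35  …XXXXX_[_]_____|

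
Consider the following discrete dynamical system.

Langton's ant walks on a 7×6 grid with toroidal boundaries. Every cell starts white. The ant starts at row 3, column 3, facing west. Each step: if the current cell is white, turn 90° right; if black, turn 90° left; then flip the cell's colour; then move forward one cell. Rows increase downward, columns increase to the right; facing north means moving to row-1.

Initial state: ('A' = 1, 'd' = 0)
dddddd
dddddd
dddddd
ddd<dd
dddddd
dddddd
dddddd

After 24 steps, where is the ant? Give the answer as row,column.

step 0: dddddd
dddddd
dddddd
ddd<dd
dddddd
dddddd
dddddd
step 1: dddddd
dddddd
ddd^dd
dddAdd
dddddd
dddddd
dddddd
step 2: dddddd
dddddd
dddA>d
dddAdd
dddddd
dddddd
dddddd
step 3: dddddd
dddddd
dddAAd
dddAvd
dddddd
dddddd
dddddd
step 4: dddddd
dddddd
dddAAd
ddd<Ad
dddddd
dddddd
dddddd
step 5: dddddd
dddddd
dddAAd
ddddAd
dddvdd
dddddd
dddddd
step 6: dddddd
dddddd
dddAAd
ddddAd
dd<Add
dddddd
dddddd
step 7: dddddd
dddddd
dddAAd
dd^dAd
ddAAdd
dddddd
dddddd
step 8: dddddd
dddddd
dddAAd
ddA>Ad
ddAAdd
dddddd
dddddd
step 9: dddddd
dddddd
dddAAd
ddAAAd
ddAvdd
dddddd
dddddd
step 10: dddddd
dddddd
dddAAd
ddAAAd
ddAd>d
dddddd
dddddd
step 11: dddddd
dddddd
dddAAd
ddAAAd
ddAdAd
ddddvd
dddddd
step 12: dddddd
dddddd
dddAAd
ddAAAd
ddAdAd
ddd<Ad
dddddd
step 13: dddddd
dddddd
dddAAd
ddAAAd
ddA^Ad
dddAAd
dddddd
step 14: dddddd
dddddd
dddAAd
ddAAAd
ddAA>d
dddAAd
dddddd
step 15: dddddd
dddddd
dddAAd
ddAA^d
ddAAdd
dddAAd
dddddd
step 16: dddddd
dddddd
dddAAd
ddA<dd
ddAAdd
dddAAd
dddddd
step 17: dddddd
dddddd
dddAAd
ddAddd
ddAvdd
dddAAd
dddddd
step 18: dddddd
dddddd
dddAAd
ddAddd
ddAd>d
dddAAd
dddddd
step 19: dddddd
dddddd
dddAAd
ddAddd
ddAdAd
dddAvd
dddddd
step 20: dddddd
dddddd
dddAAd
ddAddd
ddAdAd
dddAd>
dddddd
step 21: dddddd
dddddd
dddAAd
ddAddd
ddAdAd
dddAdA
dddddv
step 22: dddddd
dddddd
dddAAd
ddAddd
ddAdAd
dddAdA
dddd<A
step 23: dddddd
dddddd
dddAAd
ddAddd
ddAdAd
dddA^A
ddddAA
step 24: dddddd
dddddd
dddAAd
ddAddd
ddAdAd
dddAA>
ddddAA

5,5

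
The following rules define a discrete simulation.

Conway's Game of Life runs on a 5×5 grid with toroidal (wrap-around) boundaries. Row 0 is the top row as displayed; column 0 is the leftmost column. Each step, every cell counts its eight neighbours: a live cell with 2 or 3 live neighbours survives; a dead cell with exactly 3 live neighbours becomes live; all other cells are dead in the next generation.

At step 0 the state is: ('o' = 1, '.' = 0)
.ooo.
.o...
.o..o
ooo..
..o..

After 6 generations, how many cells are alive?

8

k=0  .ooo.
.o...
.o..o
ooo..
..o..
k=1  .o.o.
.o.o.
.....
o.oo.
o....
k=2  oo..o
.....
.o.oo
.o..o
o..o.
k=3  oo..o
.ooo.
..ooo
.o...
..oo.
k=4  o...o
.....
o...o
.o..o
..ooo
k=5  o...o
.....
o...o
.oo..
.oo..
k=6  oo...
.....
oo...
..oo.
..oo.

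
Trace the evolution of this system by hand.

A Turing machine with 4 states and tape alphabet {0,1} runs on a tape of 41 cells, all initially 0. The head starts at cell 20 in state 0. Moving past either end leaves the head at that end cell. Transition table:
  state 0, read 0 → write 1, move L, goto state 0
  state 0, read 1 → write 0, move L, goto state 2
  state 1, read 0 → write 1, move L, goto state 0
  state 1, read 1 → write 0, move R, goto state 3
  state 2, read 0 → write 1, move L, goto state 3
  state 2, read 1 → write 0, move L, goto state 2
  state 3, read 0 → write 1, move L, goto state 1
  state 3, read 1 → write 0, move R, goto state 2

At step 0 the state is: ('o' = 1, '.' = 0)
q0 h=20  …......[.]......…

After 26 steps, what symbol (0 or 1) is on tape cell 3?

t=0: q0 h=20  …......[.]......…
t=1: q0 h=19  …......[.]o.....…
t=2: q0 h=18  …......[.]oo....…
t=3: q0 h=17  …......[.]ooo...…
t=4: q0 h=16  …......[.]oooo..…
t=5: q0 h=15  …......[.]ooooo.…
t=6: q0 h=14  …......[.]oooooo…
t=7: q0 h=13  …......[.]oooooo…
t=8: q0 h=12  …......[.]oooooo…
t=9: q0 h=11  …......[.]oooooo…
t=10: q0 h=10  …......[.]oooooo…
t=11: q0 h= 9  …......[.]oooooo…
t=12: q0 h= 8  …......[.]oooooo…
t=13: q0 h= 7  …......[.]oooooo…
t=14: q0 h= 6  |......[.]oooooo…
t=15: q0 h= 5  |.....[.]oooooo…
t=16: q0 h= 4  |....[.]oooooo…
t=17: q0 h= 3  |...[.]oooooo…
t=18: q0 h= 2  |..[.]oooooo…
t=19: q0 h= 1  |.[.]oooooo…
t=20: q0 h= 0  |[.]oooooo…
t=21: q0 h= 0  |[o]oooooo…
t=22: q2 h= 0  |[.]oooooo…
t=23: q3 h= 0  |[o]oooooo…
t=24: q2 h= 1  |.[o]oooooo…
t=25: q2 h= 0  |[.].ooooo…
t=26: q3 h= 0  |[o].ooooo…

1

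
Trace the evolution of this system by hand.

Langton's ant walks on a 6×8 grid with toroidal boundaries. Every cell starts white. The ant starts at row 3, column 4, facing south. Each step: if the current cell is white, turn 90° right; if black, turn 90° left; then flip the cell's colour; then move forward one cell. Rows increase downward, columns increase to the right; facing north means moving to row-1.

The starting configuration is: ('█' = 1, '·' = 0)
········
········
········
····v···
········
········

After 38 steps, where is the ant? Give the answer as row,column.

0,5

0) ········
········
········
····v···
········
········
1) ········
········
········
···<█···
········
········
2) ········
········
···^····
···██···
········
········
3) ········
········
···█>···
···██···
········
········
4) ········
········
···██···
···█v···
········
········
5) ········
········
···██···
···█·>··
········
········
6) ········
········
···██···
···█·█··
·····v··
········
7) ········
········
···██···
···█·█··
····<█··
········
8) ········
········
···██···
···█^█··
····██··
········
9) ········
········
···██···
···██>··
····██··
········
10) ········
········
···██^··
···██···
····██··
········
11) ········
········
···███>·
···██···
····██··
········
12) ········
········
···████·
···██·v·
····██··
········
13) ········
········
···████·
···██<█·
····██··
········
14) ········
········
···██^█·
···████·
····██··
········
15) ········
········
···█<·█·
···████·
····██··
········
16) ········
········
···█··█·
···█v██·
····██··
········
17) ········
········
···█··█·
···█·>█·
····██··
········
18) ········
········
···█·^█·
···█··█·
····██··
········
19) ········
········
···█·█>·
···█··█·
····██··
········
20) ········
······^·
···█·█··
···█··█·
····██··
········
21) ········
······█>
···█·█··
···█··█·
····██··
········
22) ········
······██
···█·█·v
···█··█·
····██··
········
23) ········
······██
···█·█<█
···█··█·
····██··
········
24) ········
······^█
···█·███
···█··█·
····██··
········
25) ········
·····<·█
···█·███
···█··█·
····██··
········
26) ·····^··
·····█·█
···█·███
···█··█·
····██··
········
27) ·····█>·
·····█·█
···█·███
···█··█·
····██··
········
28) ·····██·
·····█v█
···█·███
···█··█·
····██··
········
29) ·····██·
·····<██
···█·███
···█··█·
····██··
········
30) ·····██·
······██
···█·v██
···█··█·
····██··
········
31) ·····██·
······██
···█··>█
···█··█·
····██··
········
32) ·····██·
······^█
···█···█
···█··█·
····██··
········
33) ·····██·
·····<·█
···█···█
···█··█·
····██··
········
34) ·····^█·
·····█·█
···█···█
···█··█·
····██··
········
35) ····<·█·
·····█·█
···█···█
···█··█·
····██··
········
36) ····█·█·
·····█·█
···█···█
···█··█·
····██··
····^···
37) ····█·█·
·····█·█
···█···█
···█··█·
····██··
····█>··
38) ····█v█·
·····█·█
···█···█
···█··█·
····██··
····██··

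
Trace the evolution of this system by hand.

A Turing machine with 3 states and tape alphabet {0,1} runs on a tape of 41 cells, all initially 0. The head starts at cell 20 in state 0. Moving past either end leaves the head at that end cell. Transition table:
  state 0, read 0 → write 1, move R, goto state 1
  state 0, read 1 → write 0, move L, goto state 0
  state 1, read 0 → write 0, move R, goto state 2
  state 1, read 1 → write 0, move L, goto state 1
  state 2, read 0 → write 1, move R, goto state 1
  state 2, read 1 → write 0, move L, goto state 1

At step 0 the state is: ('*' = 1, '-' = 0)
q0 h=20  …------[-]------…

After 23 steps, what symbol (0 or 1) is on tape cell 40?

0

gen 0: q0 h=20  …------[-]------…
gen 1: q1 h=21  …-----*[-]------…
gen 2: q2 h=22  …----*-[-]------…
gen 3: q1 h=23  …---*-*[-]------…
gen 4: q2 h=24  …--*-*-[-]------…
gen 5: q1 h=25  …-*-*-*[-]------…
gen 6: q2 h=26  …*-*-*-[-]------…
gen 7: q1 h=27  …-*-*-*[-]------…
gen 8: q2 h=28  …*-*-*-[-]------…
gen 9: q1 h=29  …-*-*-*[-]------…
gen 10: q2 h=30  …*-*-*-[-]------…
gen 11: q1 h=31  …-*-*-*[-]------…
gen 12: q2 h=32  …*-*-*-[-]------…
gen 13: q1 h=33  …-*-*-*[-]------…
gen 14: q2 h=34  …*-*-*-[-]------|
gen 15: q1 h=35  …-*-*-*[-]-----|
gen 16: q2 h=36  …*-*-*-[-]----|
gen 17: q1 h=37  …-*-*-*[-]---|
gen 18: q2 h=38  …*-*-*-[-]--|
gen 19: q1 h=39  …-*-*-*[-]-|
gen 20: q2 h=40  …*-*-*-[-]|
gen 21: q1 h=40  …*-*-*-[*]|
gen 22: q1 h=39  …-*-*-*[-]-|
gen 23: q2 h=40  …*-*-*-[-]|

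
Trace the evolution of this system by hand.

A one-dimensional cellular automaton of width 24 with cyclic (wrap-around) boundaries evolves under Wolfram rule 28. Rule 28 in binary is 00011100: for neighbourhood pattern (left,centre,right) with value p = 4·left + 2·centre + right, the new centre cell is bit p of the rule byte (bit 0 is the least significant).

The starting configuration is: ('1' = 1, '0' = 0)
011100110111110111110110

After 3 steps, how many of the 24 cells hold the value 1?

step 0: 011100110111110111110110
step 1: 010010100100000100000101
step 2: 011010110110000110000101
step 3: 010010100101000101000101

9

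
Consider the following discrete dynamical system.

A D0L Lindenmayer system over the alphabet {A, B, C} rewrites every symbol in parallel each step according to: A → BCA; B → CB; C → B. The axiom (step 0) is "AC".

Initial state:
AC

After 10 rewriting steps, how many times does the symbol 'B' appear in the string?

286

gen 0: AC
gen 1: BCAB
gen 2: CBBBCACB
gen 3: BCBCBCBBBCABCB
gen 4: CBBCBBCBBCBCBCBBBCACBBCB
gen 5: BCBCBBCBCBBCBCBBCBBCBBCBCBCBBBCABCBCBBCB
gen 6: CBBCBBCBCBBCBBCBCBBCBBCBCBBCBCBBCBCBBCBBCBBCBCBCBBBCACBBCBBCBCBBCB
gen 7: BCBCBBCBCBBCBBCBCBBCBCBBCBBCBCBBCBCBBCBBCBCBBCBBCBCBBCBBCBCBBCBCBBCBCBBCBBCBBCBCBCBBBCABCBCBBCBCBBCBBCBCBBCB
gen 8: CBBCBBCBCBBCBBCBCBBCBCBBCBBCBCBBCBBCBCBBCBCBBCBBCBCBBCBBCB…CBBCBCBBCBBCBBCBCBCBBBCACBBCBBCBCBBCBBCBCBBCBCBBCBBCBCBBCB  (len 176)
gen 9: BCBCBBCBCBBCBBCBCBBCBCBBCBBCBCBBCBBCBCBBCBCBBCBBCBCBBCBCBB…BCABCBCBBCBCBBCBBCBCBBCBCBBCBBCBCBBCBBCBCBBCBCBBCBBCBCBBCB  (len 286)
gen 10: CBBCBBCBCBBCBBCBCBBCBCBBCBBCBCBBCBBCBCBBCBCBBCBBCBCBBCBCBB…BCBBCBCBBCBCBBCBBCBCBBCBCBBCBBCBCBBCBBCBCBBCBCBBCBBCBCBBCB  (len 464)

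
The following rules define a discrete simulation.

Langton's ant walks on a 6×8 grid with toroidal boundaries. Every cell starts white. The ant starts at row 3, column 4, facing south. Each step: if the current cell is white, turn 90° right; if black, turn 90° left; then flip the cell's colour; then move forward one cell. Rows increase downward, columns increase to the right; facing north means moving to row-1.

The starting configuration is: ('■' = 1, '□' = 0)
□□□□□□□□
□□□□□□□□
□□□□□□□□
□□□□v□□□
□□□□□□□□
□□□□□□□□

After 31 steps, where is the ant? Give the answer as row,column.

2,6

0) □□□□□□□□
□□□□□□□□
□□□□□□□□
□□□□v□□□
□□□□□□□□
□□□□□□□□
1) □□□□□□□□
□□□□□□□□
□□□□□□□□
□□□<■□□□
□□□□□□□□
□□□□□□□□
2) □□□□□□□□
□□□□□□□□
□□□^□□□□
□□□■■□□□
□□□□□□□□
□□□□□□□□
3) □□□□□□□□
□□□□□□□□
□□□■>□□□
□□□■■□□□
□□□□□□□□
□□□□□□□□
4) □□□□□□□□
□□□□□□□□
□□□■■□□□
□□□■v□□□
□□□□□□□□
□□□□□□□□
5) □□□□□□□□
□□□□□□□□
□□□■■□□□
□□□■□>□□
□□□□□□□□
□□□□□□□□
6) □□□□□□□□
□□□□□□□□
□□□■■□□□
□□□■□■□□
□□□□□v□□
□□□□□□□□
7) □□□□□□□□
□□□□□□□□
□□□■■□□□
□□□■□■□□
□□□□<■□□
□□□□□□□□
8) □□□□□□□□
□□□□□□□□
□□□■■□□□
□□□■^■□□
□□□□■■□□
□□□□□□□□
9) □□□□□□□□
□□□□□□□□
□□□■■□□□
□□□■■>□□
□□□□■■□□
□□□□□□□□
10) □□□□□□□□
□□□□□□□□
□□□■■^□□
□□□■■□□□
□□□□■■□□
□□□□□□□□
11) □□□□□□□□
□□□□□□□□
□□□■■■>□
□□□■■□□□
□□□□■■□□
□□□□□□□□
12) □□□□□□□□
□□□□□□□□
□□□■■■■□
□□□■■□v□
□□□□■■□□
□□□□□□□□
13) □□□□□□□□
□□□□□□□□
□□□■■■■□
□□□■■<■□
□□□□■■□□
□□□□□□□□
14) □□□□□□□□
□□□□□□□□
□□□■■^■□
□□□■■■■□
□□□□■■□□
□□□□□□□□
15) □□□□□□□□
□□□□□□□□
□□□■<□■□
□□□■■■■□
□□□□■■□□
□□□□□□□□
16) □□□□□□□□
□□□□□□□□
□□□■□□■□
□□□■v■■□
□□□□■■□□
□□□□□□□□
17) □□□□□□□□
□□□□□□□□
□□□■□□■□
□□□■□>■□
□□□□■■□□
□□□□□□□□
18) □□□□□□□□
□□□□□□□□
□□□■□^■□
□□□■□□■□
□□□□■■□□
□□□□□□□□
19) □□□□□□□□
□□□□□□□□
□□□■□■>□
□□□■□□■□
□□□□■■□□
□□□□□□□□
20) □□□□□□□□
□□□□□□^□
□□□■□■□□
□□□■□□■□
□□□□■■□□
□□□□□□□□
21) □□□□□□□□
□□□□□□■>
□□□■□■□□
□□□■□□■□
□□□□■■□□
□□□□□□□□
22) □□□□□□□□
□□□□□□■■
□□□■□■□v
□□□■□□■□
□□□□■■□□
□□□□□□□□
23) □□□□□□□□
□□□□□□■■
□□□■□■<■
□□□■□□■□
□□□□■■□□
□□□□□□□□
24) □□□□□□□□
□□□□□□^■
□□□■□■■■
□□□■□□■□
□□□□■■□□
□□□□□□□□
25) □□□□□□□□
□□□□□<□■
□□□■□■■■
□□□■□□■□
□□□□■■□□
□□□□□□□□
26) □□□□□^□□
□□□□□■□■
□□□■□■■■
□□□■□□■□
□□□□■■□□
□□□□□□□□
27) □□□□□■>□
□□□□□■□■
□□□■□■■■
□□□■□□■□
□□□□■■□□
□□□□□□□□
28) □□□□□■■□
□□□□□■v■
□□□■□■■■
□□□■□□■□
□□□□■■□□
□□□□□□□□
29) □□□□□■■□
□□□□□<■■
□□□■□■■■
□□□■□□■□
□□□□■■□□
□□□□□□□□
30) □□□□□■■□
□□□□□□■■
□□□■□v■■
□□□■□□■□
□□□□■■□□
□□□□□□□□
31) □□□□□■■□
□□□□□□■■
□□□■□□>■
□□□■□□■□
□□□□■■□□
□□□□□□□□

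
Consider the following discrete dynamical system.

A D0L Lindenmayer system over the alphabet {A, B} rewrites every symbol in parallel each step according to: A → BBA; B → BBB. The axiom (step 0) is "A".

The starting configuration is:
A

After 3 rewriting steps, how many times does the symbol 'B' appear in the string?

26

gen 0: A
gen 1: BBA
gen 2: BBBBBBBBA
gen 3: BBBBBBBBBBBBBBBBBBBBBBBBBBA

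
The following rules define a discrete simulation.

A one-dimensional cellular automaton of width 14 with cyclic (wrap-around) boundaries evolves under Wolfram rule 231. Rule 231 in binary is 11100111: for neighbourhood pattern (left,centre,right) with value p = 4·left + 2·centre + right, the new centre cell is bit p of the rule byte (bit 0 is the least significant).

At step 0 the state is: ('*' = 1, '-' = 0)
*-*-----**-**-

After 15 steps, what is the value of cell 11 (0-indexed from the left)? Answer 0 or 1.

0

gen 0: *-*-----**-**-
gen 1: ***-****-**-**
gen 2: ****-****-**-*
gen 3: *****-****-**-
gen 4: -*****-****-**
gen 5: *-*****-****-*
gen 6: **-*****-****-
gen 7: -**-*****-****
gen 8: *-**-*****-***
gen 9: **-**-*****-**
gen 10: ***-**-*****-*
gen 11: ****-**-*****-
gen 12: -****-**-*****
gen 13: *-****-**-****
gen 14: **-****-**-***
gen 15: ***-****-**-**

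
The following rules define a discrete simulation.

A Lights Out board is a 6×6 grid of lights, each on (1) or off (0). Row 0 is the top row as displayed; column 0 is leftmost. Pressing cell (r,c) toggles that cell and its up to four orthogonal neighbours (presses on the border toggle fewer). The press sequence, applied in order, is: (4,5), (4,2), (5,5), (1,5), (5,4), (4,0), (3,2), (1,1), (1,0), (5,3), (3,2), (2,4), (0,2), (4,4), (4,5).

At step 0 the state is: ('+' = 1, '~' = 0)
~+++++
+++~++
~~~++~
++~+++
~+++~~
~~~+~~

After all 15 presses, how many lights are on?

step 0: ~+++++
+++~++
~~~++~
++~+++
~+++~~
~~~+~~
step 1: ~+++++
+++~++
~~~++~
++~++~
~+++++
~~~+~+
step 2: ~+++++
+++~++
~~~++~
+++++~
~~~~++
~~++~+
step 3: ~+++++
+++~++
~~~++~
+++++~
~~~~+~
~~+++~
step 4: ~++++~
+++~~~
~~~+++
+++++~
~~~~+~
~~+++~
step 5: ~++++~
+++~~~
~~~+++
+++++~
~~~~~~
~~+~~+
step 6: ~++++~
+++~~~
~~~+++
~++++~
++~~~~
+~+~~+
step 7: ~++++~
+++~~~
~~++++
~~~~+~
+++~~~
+~+~~+
step 8: ~~+++~
~~~~~~
~+++++
~~~~+~
+++~~~
+~+~~+
step 9: +~+++~
++~~~~
++++++
~~~~+~
+++~~~
+~+~~+
step 10: +~+++~
++~~~~
++++++
~~~~+~
++++~~
+~~+++
step 11: +~+++~
++~~~~
++~+++
~++++~
++~+~~
+~~+++
step 12: +~+++~
++~~+~
++~~~~
~+++~~
++~+~~
+~~+++
step 13: ++~~+~
+++~+~
++~~~~
~+++~~
++~+~~
+~~+++
step 14: ++~~+~
+++~+~
++~~~~
~++++~
++~~++
+~~+~+
step 15: ++~~+~
+++~+~
++~~~~
~+++++
++~~~~
+~~+~~

18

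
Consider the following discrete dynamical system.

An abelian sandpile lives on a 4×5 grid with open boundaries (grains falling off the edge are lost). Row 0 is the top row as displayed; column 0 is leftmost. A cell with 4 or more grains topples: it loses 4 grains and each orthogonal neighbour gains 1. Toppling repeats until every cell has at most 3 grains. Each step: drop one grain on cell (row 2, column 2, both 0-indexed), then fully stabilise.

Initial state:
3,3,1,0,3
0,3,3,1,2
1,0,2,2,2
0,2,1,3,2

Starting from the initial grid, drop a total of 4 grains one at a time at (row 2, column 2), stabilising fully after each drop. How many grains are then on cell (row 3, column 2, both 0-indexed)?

2

[0] 3,3,1,0,3
0,3,3,1,2
1,0,2,2,2
0,2,1,3,2
[1] 3,3,1,0,3
0,3,3,1,2
1,0,3,2,2
0,2,1,3,2
[2] 0,1,3,0,3
2,1,1,2,2
1,2,1,3,2
0,2,2,3,2
[3] 0,1,3,0,3
2,1,1,2,2
1,2,2,3,2
0,2,2,3,2
[4] 0,1,3,0,3
2,1,1,2,2
1,2,3,3,2
0,2,2,3,2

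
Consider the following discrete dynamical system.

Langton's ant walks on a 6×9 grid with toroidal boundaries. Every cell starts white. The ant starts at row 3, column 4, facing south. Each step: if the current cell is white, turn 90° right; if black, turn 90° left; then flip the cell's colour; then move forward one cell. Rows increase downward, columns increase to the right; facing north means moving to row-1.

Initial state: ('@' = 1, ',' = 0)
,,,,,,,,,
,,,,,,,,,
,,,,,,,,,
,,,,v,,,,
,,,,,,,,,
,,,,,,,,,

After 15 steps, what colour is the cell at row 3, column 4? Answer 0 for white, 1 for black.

[0] ,,,,,,,,,
,,,,,,,,,
,,,,,,,,,
,,,,v,,,,
,,,,,,,,,
,,,,,,,,,
[1] ,,,,,,,,,
,,,,,,,,,
,,,,,,,,,
,,,<@,,,,
,,,,,,,,,
,,,,,,,,,
[2] ,,,,,,,,,
,,,,,,,,,
,,,^,,,,,
,,,@@,,,,
,,,,,,,,,
,,,,,,,,,
[3] ,,,,,,,,,
,,,,,,,,,
,,,@>,,,,
,,,@@,,,,
,,,,,,,,,
,,,,,,,,,
[4] ,,,,,,,,,
,,,,,,,,,
,,,@@,,,,
,,,@v,,,,
,,,,,,,,,
,,,,,,,,,
[5] ,,,,,,,,,
,,,,,,,,,
,,,@@,,,,
,,,@,>,,,
,,,,,,,,,
,,,,,,,,,
[6] ,,,,,,,,,
,,,,,,,,,
,,,@@,,,,
,,,@,@,,,
,,,,,v,,,
,,,,,,,,,
[7] ,,,,,,,,,
,,,,,,,,,
,,,@@,,,,
,,,@,@,,,
,,,,<@,,,
,,,,,,,,,
[8] ,,,,,,,,,
,,,,,,,,,
,,,@@,,,,
,,,@^@,,,
,,,,@@,,,
,,,,,,,,,
[9] ,,,,,,,,,
,,,,,,,,,
,,,@@,,,,
,,,@@>,,,
,,,,@@,,,
,,,,,,,,,
[10] ,,,,,,,,,
,,,,,,,,,
,,,@@^,,,
,,,@@,,,,
,,,,@@,,,
,,,,,,,,,
[11] ,,,,,,,,,
,,,,,,,,,
,,,@@@>,,
,,,@@,,,,
,,,,@@,,,
,,,,,,,,,
[12] ,,,,,,,,,
,,,,,,,,,
,,,@@@@,,
,,,@@,v,,
,,,,@@,,,
,,,,,,,,,
[13] ,,,,,,,,,
,,,,,,,,,
,,,@@@@,,
,,,@@<@,,
,,,,@@,,,
,,,,,,,,,
[14] ,,,,,,,,,
,,,,,,,,,
,,,@@^@,,
,,,@@@@,,
,,,,@@,,,
,,,,,,,,,
[15] ,,,,,,,,,
,,,,,,,,,
,,,@<,@,,
,,,@@@@,,
,,,,@@,,,
,,,,,,,,,

1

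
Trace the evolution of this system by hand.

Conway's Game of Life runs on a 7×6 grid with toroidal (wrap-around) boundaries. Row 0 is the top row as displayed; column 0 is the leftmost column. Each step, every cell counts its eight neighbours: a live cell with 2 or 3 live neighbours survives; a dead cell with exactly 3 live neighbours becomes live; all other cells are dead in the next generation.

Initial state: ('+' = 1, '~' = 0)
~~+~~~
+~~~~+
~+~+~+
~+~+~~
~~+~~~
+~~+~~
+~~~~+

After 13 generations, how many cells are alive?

6

[0] ~~+~~~
+~~~~+
~+~+~+
~+~+~~
~~+~~~
+~~+~~
+~~~~+
[1] ~+~~~~
+++~++
~+~~~+
++~++~
~+++~~
++~~~+
++~~~+
[2] ~~~~+~
~~+~++
~~~~~~
~~~+++
~~~+~~
~~~~++
~~+~~+
[3] ~~~~+~
~~~+++
~~~~~~
~~~++~
~~~+~~
~~~+++
~~~+~+
[4] ~~~~~~
~~~+++
~~~~~+
~~~++~
~~+~~+
~~++~+
~~~+~+
[5] ~~~+~+
~~~~++
~~~~~+
~~~+++
~~+~~+
+~++~+
~~++~~
[6] ~~++~+
+~~~~+
+~~+~~
+~~+~+
~++~~~
+~~~~+
++~~~+
[7] ~~+~~~
++++~+
~+~~~~
+~~+++
~++~+~
~~+~~+
~++~~~
[8] ~~~~~~
+~~+~~
~~~~~~
+~~+++
~++~~~
+~~~~~
~+++~~
[9] ~+~+~~
~~~~~~
+~~+~~
++++++
~++++~
+~~+~~
~++~~~
[10] ~+~~~~
~~+~~~
+~~+~~
~~~~~~
~~~~~~
+~~~+~
++~+~~
[11] ++~~~~
~++~~~
~~~~~~
~~~~~~
~~~~~~
++~~~+
+++~~+
[12] ~~~~~+
+++~~~
~~~~~~
~~~~~~
+~~~~~
~~+~~+
~~+~~~
[13] +~+~~~
++~~~~
~+~~~~
~~~~~~
~~~~~~
~+~~~~
~~~~~~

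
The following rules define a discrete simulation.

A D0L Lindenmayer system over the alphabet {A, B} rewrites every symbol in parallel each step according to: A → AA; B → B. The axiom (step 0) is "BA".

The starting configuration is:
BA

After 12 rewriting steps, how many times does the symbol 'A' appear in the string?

4096

gen 0: BA
gen 1: BAA
gen 2: BAAAA
gen 3: BAAAAAAAA
gen 4: BAAAAAAAAAAAAAAAA
gen 5: BAAAAAAAAAAAAAAAAAAAAAAAAAAAAAAAA
gen 6: BAAAAAAAAAAAAAAAAAAAAAAAAAAAAAAAAAAAAAAAAAAAAAAAAAAAAAAAAAAAAAAAA
gen 7: BAAAAAAAAAAAAAAAAAAAAAAAAAAAAAAAAAAAAAAAAAAAAAAAAAAAAAAAAA…AAAAAAAAAAAAAAAAAAAAAAAAAAAAAAAAAAAAAAAAAAAAAAAAAAAAAAAAAA  (len 129)
gen 8: BAAAAAAAAAAAAAAAAAAAAAAAAAAAAAAAAAAAAAAAAAAAAAAAAAAAAAAAAA…AAAAAAAAAAAAAAAAAAAAAAAAAAAAAAAAAAAAAAAAAAAAAAAAAAAAAAAAAA  (len 257)
gen 9: BAAAAAAAAAAAAAAAAAAAAAAAAAAAAAAAAAAAAAAAAAAAAAAAAAAAAAAAAA…AAAAAAAAAAAAAAAAAAAAAAAAAAAAAAAAAAAAAAAAAAAAAAAAAAAAAAAAAA  (len 513)
gen 10: BAAAAAAAAAAAAAAAAAAAAAAAAAAAAAAAAAAAAAAAAAAAAAAAAAAAAAAAAA…AAAAAAAAAAAAAAAAAAAAAAAAAAAAAAAAAAAAAAAAAAAAAAAAAAAAAAAAAA  (len 1025)
gen 11: BAAAAAAAAAAAAAAAAAAAAAAAAAAAAAAAAAAAAAAAAAAAAAAAAAAAAAAAAA…AAAAAAAAAAAAAAAAAAAAAAAAAAAAAAAAAAAAAAAAAAAAAAAAAAAAAAAAAA  (len 2049)
gen 12: BAAAAAAAAAAAAAAAAAAAAAAAAAAAAAAAAAAAAAAAAAAAAAAAAAAAAAAAAA…AAAAAAAAAAAAAAAAAAAAAAAAAAAAAAAAAAAAAAAAAAAAAAAAAAAAAAAAAA  (len 4097)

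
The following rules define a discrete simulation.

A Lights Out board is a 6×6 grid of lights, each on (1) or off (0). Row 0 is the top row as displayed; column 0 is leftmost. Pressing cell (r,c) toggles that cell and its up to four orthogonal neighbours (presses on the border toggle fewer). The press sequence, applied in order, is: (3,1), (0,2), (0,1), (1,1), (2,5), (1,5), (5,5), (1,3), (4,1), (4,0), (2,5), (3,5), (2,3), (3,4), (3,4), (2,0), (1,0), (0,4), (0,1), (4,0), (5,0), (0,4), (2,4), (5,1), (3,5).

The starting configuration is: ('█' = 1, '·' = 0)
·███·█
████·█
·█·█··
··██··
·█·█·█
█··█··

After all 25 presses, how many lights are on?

16

gen 0: ·███·█
████·█
·█·█··
··██··
·█·█·█
█··█··
gen 1: ·███·█
████·█
···█··
██·█··
···█·█
█··█··
gen 2: ·····█
██·█·█
···█··
██·█··
···█·█
█··█··
gen 3: ███··█
█··█·█
···█··
██·█··
···█·█
█··█··
gen 4: █·█··█
·███·█
·█·█··
██·█··
···█·█
█··█··
gen 5: █·█··█
·███··
·█·███
██·█·█
···█·█
█··█··
gen 6: █·█···
·█████
·█·██·
██·█·█
···█·█
█··█··
gen 7: █·█···
·█████
·█·██·
██·█·█
···█··
█··███
gen 8: █·██··
·█···█
·█··█·
██·█·█
···█··
█··███
gen 9: █·██··
·█···█
·█··█·
█··█·█
████··
██·███
gen 10: █·██··
·█···█
·█··█·
···█·█
··██··
·█·███
gen 11: █·██··
·█····
·█···█
···█··
··██··
·█·███
gen 12: █·██··
·█····
·█····
···███
··██·█
·█·███
gen 13: █·██··
·█·█··
·████·
····██
··██·█
·█·███
gen 14: █·██··
·█·█··
·███··
···█··
··████
·█·███
gen 15: █·██··
·█·█··
·████·
····██
··██·█
·█·███
gen 16: █·██··
██·█··
█·███·
█···██
··██·█
·█·███
gen 17: ··██··
···█··
··███·
█···██
··██·█
·█·███
gen 18: ··█·██
···██·
··███·
█···██
··██·█
·█·███
gen 19: ██··██
·█·██·
··███·
█···██
··██·█
·█·███
gen 20: ██··██
·█·██·
··███·
····██
████·█
██·███
gen 21: ██··██
·█·██·
··███·
····██
·███·█
···███
gen 22: ██·█··
·█·█··
··███·
····██
·███·█
···███
gen 23: ██·█··
·█·██·
··█··█
·····█
·███·█
···███
gen 24: ██·█··
·█·██·
··█··█
·····█
··██·█
██████
gen 25: ██·█··
·█·██·
··█···
····█·
··██··
██████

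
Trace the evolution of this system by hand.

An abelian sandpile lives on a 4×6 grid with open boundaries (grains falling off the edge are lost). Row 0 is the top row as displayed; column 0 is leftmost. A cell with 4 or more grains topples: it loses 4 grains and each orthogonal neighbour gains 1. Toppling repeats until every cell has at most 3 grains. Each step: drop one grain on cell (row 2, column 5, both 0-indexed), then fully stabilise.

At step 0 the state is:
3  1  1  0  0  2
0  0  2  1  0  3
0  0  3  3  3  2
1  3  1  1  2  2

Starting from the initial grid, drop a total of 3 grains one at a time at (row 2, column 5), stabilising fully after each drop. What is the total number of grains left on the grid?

gen 0: 3  1  1  0  0  2
0  0  2  1  0  3
0  0  3  3  3  2
1  3  1  1  2  2
gen 1: 3  1  1  0  0  2
0  0  2  1  0  3
0  0  3  3  3  3
1  3  1  1  2  2
gen 2: 3  1  1  0  0  3
0  0  3  2  2  0
0  1  0  1  1  2
1  3  2  2  3  3
gen 3: 3  1  1  0  0  3
0  0  3  2  2  0
0  1  0  1  1  3
1  3  2  2  3  3

35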